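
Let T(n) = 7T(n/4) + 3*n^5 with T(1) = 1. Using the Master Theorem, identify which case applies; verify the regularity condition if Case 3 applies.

a=7, b=4, f(n)=3*n^5.
log_4(7) = 1.404 < 5.
f(n) = Omega(n^(1.404+epsilon)) for some epsilon > 0, so Case 3 is the candidate.
Regularity: a*f(n/b) = 7*3*(n/4)^5 = (7/1024)*3*n^5 <= c*f(n) with c = 7/1024 < 1. Satisfied.
Case 3: T(n) = Theta(n^5).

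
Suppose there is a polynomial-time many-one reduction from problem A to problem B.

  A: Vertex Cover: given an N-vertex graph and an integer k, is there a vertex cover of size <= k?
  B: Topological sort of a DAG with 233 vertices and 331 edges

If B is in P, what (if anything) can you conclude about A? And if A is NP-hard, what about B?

A poly-time reduction A <=_p B means any A-instance can be transformed to a B-instance in poly time.
If B is in P: compose the reduction with B's poly-time algorithm to solve A in poly time, so A is in P.
If A is NP-hard: every NP problem reduces to A, which reduces to B; composing reductions, every NP problem reduces to B, so B is NP-hard.
(Here in fact A is NP-complete and B is in P, so no such reduction is known -- its existence would imply P = NP; the analysis concerns only what the assumed reduction would or would not let you conclude.)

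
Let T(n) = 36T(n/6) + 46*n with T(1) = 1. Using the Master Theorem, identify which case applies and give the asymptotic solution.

a=36, b=6, f(n)=46*n.
log_6(36) = 2 > 1.
Since f(n) = O(n^1) is polynomially smaller than n^2, Case 1 applies.
T(n) = Theta(n^2).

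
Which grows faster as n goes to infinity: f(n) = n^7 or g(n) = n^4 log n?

f(n) = n^7 grows faster: n^7 / (n^4 log n) = n^3/log n -> infinity.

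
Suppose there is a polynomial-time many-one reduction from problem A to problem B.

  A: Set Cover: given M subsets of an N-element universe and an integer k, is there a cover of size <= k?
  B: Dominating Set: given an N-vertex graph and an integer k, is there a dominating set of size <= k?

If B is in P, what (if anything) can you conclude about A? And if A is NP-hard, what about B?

A poly-time reduction A <=_p B means any A-instance can be transformed to a B-instance in poly time.
If B is in P: compose the reduction with B's poly-time algorithm to solve A in poly time, so A is in P.
If A is NP-hard: every NP problem reduces to A, which reduces to B; composing reductions, every NP problem reduces to B, so B is NP-hard.
(Here in fact A is NP-complete and B is NP-complete.)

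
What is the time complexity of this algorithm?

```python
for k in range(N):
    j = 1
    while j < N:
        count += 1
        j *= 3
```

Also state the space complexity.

Time complexity: O(n log n).
Space complexity: O(1).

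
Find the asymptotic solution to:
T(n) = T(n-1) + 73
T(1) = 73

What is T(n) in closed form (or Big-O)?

Unrolling: T(n) = T(n-1) + 73 = T(n-2) + 2*73 = ... = T(1) + (n-1)*73 = 73 + (n-1)*73 = 73n.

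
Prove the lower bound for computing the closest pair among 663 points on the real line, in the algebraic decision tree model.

Reduction from element distinctness: given 663 reals, the closest-pair distance is 0 iff two are equal. Element distinctness has an Omega(n log n) lower bound in the algebraic decision tree model (Ben-Or). Therefore closest pair on a line also requires Omega(n log n). Sorting then a linear scan achieves this.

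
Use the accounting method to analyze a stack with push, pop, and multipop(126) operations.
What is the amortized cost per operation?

Assign 2 credits per push (1 for the push, 1 saved for a future pop). Each pop or element popped by multipop(126) uses 1 saved credit. Total credits never go negative, so amortized cost is O(1).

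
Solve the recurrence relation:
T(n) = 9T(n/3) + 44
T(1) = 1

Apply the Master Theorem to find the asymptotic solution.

a=9, b=3, f(n)=44. log_3(9) = 2. Case 1 of Master Theorem: T(n) = O(n^2).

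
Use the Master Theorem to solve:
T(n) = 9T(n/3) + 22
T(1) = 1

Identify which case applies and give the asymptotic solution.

a=9, b=3, f(n)=22.
log_3(9) = 2 > 0.
Since f(n) = O(n^0) is polynomially smaller than n^2, Case 1 applies.
T(n) = Theta(n^2).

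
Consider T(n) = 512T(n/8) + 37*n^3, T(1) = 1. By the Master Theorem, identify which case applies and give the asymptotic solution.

a=512, b=8, f(n)=37*n^3.
log_8(512) = 3, so n^(log_b(a)) = n^3.
f(n) = Theta(n^3), so Case 2 applies.
T(n) = Theta(n^3 log n).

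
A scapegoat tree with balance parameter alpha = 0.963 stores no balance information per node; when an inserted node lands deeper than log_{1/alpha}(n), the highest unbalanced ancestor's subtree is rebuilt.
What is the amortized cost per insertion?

Search/insert path is O(log n). A rebuild of a subtree of size s costs O(s), but with alpha = 0.963 at least Omega(s) insertions must have occurred in that subtree since its last rebuild. Charging O(1) of the rebuild to each such insertion gives O(log n) amortized.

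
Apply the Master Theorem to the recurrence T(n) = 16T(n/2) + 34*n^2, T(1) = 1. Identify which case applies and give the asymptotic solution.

a=16, b=2, f(n)=34*n^2.
log_2(16) = 4 > 2.
Since f(n) = O(n^2) is polynomially smaller than n^4, Case 1 applies.
T(n) = Theta(n^4).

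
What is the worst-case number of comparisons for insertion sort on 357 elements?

Insertion sort on reverse-sorted input: 1 + 2 + ... + (357-1) = 63546 comparisons.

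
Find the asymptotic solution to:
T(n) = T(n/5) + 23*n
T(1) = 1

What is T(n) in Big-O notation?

Geometric series: 23*n*(1 + 1/5 + 1/5^2 + ...) = O(n). T(n) = O(n).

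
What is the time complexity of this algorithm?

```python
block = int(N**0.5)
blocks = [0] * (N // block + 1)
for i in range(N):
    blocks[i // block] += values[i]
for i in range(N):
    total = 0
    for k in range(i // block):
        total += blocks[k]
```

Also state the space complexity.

Time complexity: O(n * sqrt(n)).
Space complexity: O(sqrt(n)).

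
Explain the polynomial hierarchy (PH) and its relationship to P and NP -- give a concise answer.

The polynomial hierarchy is a tower of complexity classes: Sigma_0^P = Pi_0^P = P, Sigma_1^P = NP, Pi_1^P = co-NP, and Sigma_{k+1}^P = NP^{Sigma_k^P}. PH is contained in PSPACE. If any level collapses (Sigma_k = Pi_k), the entire hierarchy collapses to that level.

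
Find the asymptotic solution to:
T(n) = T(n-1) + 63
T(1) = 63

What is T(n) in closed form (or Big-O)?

Unrolling: T(n) = T(n-1) + 63 = T(n-2) + 2*63 = ... = T(1) + (n-1)*63 = 63 + (n-1)*63 = 63n.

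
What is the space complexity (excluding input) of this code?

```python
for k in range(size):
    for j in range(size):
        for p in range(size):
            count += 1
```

Space complexity: O(1).
Only a constant amount of auxiliary storage is used; nothing grows with n.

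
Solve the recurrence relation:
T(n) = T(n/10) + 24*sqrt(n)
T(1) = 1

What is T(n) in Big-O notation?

Each level contributes sqrt(n/10^k). Geometric series with ratio 1/sqrt(10) < 1 sums to O(sqrt(n)).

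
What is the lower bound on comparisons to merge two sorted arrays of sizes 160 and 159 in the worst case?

Adversary: with |160 - 159| <= 1 the inputs can be fully interleaved so that every adjacent pair in the merged output comes from different arrays. Then each of the 318 adjacent pairs must be directly compared, or the algorithm cannot determine their relative order. Standard merge meets this bound.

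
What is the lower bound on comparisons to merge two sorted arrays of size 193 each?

To merge two sorted arrays of size 193, we need at least 385 comparisons in the worst case. An adversary can force every element to be compared.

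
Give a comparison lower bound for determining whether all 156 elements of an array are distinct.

In the algebraic decision-tree model, the YES region for element distinctness on 156 elements has 156! connected components (one per ordering). Ben-Or's theorem then gives a lower bound of Omega(log(n!)) = Omega(n log n).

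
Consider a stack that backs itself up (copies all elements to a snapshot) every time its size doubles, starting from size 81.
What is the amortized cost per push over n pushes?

Backups occur at sizes 81, 162, 324, ..., copying 81 + 162 + 324 + ... <= 2n elements total (geometric series). Spread over n pushes, the amortized backup cost is O(1) per push.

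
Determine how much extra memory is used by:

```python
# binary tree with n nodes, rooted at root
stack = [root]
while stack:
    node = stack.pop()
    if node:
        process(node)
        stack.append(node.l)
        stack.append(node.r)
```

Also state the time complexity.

Space complexity: O(n).
Auxiliary storage grows linearly with the input size n in the worst case.
Time complexity: O(n).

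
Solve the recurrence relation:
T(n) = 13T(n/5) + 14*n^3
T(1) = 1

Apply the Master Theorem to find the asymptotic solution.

a=13, b=5, f(n)=14*n^3. log_5(13) = 1.594 < 3. Case 3: T(n) = O(n^3).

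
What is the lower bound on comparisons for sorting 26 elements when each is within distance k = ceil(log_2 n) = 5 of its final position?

Partition the 26 positions into floor(n/k) blocks of k = 5 consecutive positions; any permutation within a block keeps every element within k of its final position, so there are at least (k!)^(n/k) distinguishable inputs. Lower bound: log_2((k!)^(n/k)) = (n/k) * log_2(k!) = Theta(n log k); with k = ceil(log_2 n), this is Omega(n log log n).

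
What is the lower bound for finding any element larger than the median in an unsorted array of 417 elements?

To find an element larger than the median of 417 elements, we must see Omega(n) elements. Without seeing enough elements, an adversary can make any unseen element the median.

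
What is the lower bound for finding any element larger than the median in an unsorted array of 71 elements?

To find an element larger than the median of 71 elements, we must see Omega(n) elements. Without seeing enough elements, an adversary can make any unseen element the median.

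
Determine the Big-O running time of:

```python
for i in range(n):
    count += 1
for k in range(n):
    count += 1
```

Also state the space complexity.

Time complexity: O(n).
Space complexity: O(1).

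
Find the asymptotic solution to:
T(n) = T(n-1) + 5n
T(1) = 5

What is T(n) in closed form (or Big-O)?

Unrolling: T(n) = 5 + 5*(2 + 3 + ... + n) = 5 + 5*(n(n+1)/2 - 1) = O(n^2).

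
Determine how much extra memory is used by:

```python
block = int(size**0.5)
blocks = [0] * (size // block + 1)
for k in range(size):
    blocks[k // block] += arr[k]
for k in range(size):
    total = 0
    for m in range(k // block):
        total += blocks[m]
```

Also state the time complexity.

Space complexity: O(sqrt(n)).
Storage scales with sqrt(n).
Time complexity: O(n * sqrt(n)).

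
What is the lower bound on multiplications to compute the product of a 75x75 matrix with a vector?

A 75x75 matrix-vector product has 75 inner products of length 75. Output depends on all 75^2 = 5625 matrix entries. At least 5625 multiplications needed.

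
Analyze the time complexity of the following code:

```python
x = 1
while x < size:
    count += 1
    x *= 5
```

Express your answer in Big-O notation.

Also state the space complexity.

Time complexity: O(log n).
Space complexity: O(1).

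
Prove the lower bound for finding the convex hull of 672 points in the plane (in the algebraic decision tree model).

Reduction from sorting: given 672 numbers x_1,...,x_{672}, map x_i to the point (x_i, x_i^2) on the parabola y = x^2. All points are on the convex hull, and walking the hull gives them in sorted x-order. Since sorting requires Omega(n log n), so does planar convex hull.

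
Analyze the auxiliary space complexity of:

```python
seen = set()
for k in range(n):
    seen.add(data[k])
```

Space complexity: O(n).
Auxiliary storage grows linearly with the input size n in the worst case.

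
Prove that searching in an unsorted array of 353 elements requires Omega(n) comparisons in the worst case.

An adversary can always place the target in the last position checked. Until all 353 positions are examined, the target might be in any unchecked position. Therefore 353 comparisons are necessary.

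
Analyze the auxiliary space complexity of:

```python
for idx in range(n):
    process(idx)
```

Space complexity: O(1).
Only a constant amount of auxiliary storage is used; nothing grows with n.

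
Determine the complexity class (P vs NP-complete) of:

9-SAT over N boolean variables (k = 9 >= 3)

This problem is NP-complete: 3-SAT is NP-complete (Cook-Levin); k-SAT for k>=3 reduces from 3-SAT.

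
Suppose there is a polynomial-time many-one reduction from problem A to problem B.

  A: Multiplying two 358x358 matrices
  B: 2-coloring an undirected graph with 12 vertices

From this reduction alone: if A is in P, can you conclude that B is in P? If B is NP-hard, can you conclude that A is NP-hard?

A poly-time reduction A <=_p B transfers tractability DOWN (B easy => A easy) and hardness UP (A hard => B hard), not the reverse.
From A in P, the reduction alone does NOT give B in P: any problem in P trivially reduces to SAT, yet SAT is not known to be in P.
From B NP-hard, the reduction alone does NOT give A NP-hard: again, easy problems reduce to hard ones.
(Here in fact A is P and B is P.)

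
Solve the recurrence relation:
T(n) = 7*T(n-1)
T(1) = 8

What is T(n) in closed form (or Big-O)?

Each step multiplies by 7. T(n) = T(1)*7^(n-1) = 8*7^(n-1).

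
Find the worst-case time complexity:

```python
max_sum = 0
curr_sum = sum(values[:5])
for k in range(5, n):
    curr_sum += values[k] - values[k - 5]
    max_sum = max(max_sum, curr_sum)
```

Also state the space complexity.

Time complexity: O(n).
Space complexity: O(1).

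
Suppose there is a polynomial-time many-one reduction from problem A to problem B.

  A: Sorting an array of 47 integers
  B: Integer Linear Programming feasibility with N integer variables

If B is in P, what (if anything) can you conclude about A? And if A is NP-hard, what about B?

A poly-time reduction A <=_p B means any A-instance can be transformed to a B-instance in poly time.
If B is in P: compose the reduction with B's poly-time algorithm to solve A in poly time, so A is in P.
If A is NP-hard: every NP problem reduces to A, which reduces to B; composing reductions, every NP problem reduces to B, so B is NP-hard.
(Here in fact A is P and B is NP-complete.)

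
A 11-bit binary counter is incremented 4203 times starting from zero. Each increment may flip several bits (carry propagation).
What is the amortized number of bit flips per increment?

Bit i flips on every 2^i-th increment, so over 4203 increments bit i flips floor(4203/2^i) times. Summing over i: total flips < 2 * 4203. Amortized: < 2 = O(1) per increment.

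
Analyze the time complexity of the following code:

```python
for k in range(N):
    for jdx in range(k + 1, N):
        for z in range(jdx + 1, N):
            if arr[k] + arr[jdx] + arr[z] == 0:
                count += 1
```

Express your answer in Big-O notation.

Time complexity: O(n^3).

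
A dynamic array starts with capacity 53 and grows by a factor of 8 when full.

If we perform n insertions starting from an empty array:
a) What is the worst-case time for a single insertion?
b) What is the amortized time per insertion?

(a) Worst-case single insertion: O(n) -- when the array is full at capacity c, the resize copies all c elements, and c can be Theta(n).
(b) Resizes happen at sizes 53, 424, 3392, ... Total copy cost for n insertions: 53 + 424 + ... = O(n) (geometric series with ratio 1/8). Amortized cost per insertion: O(n)/n = O(1).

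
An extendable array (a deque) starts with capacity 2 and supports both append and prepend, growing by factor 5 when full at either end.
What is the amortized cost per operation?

Growth at either end copies all elements; capacities form a geometric sequence with ratio 5, so total copy cost over n operations is O(n) (two geometric series). Amortized O(1).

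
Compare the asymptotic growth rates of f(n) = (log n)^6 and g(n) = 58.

f(n) = (log n)^6 grows faster: any unbounded function dominates a constant.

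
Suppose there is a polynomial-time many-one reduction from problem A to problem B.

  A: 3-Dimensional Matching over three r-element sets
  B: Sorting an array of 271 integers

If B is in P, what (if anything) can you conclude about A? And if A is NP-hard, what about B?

A poly-time reduction A <=_p B means any A-instance can be transformed to a B-instance in poly time.
If B is in P: compose the reduction with B's poly-time algorithm to solve A in poly time, so A is in P.
If A is NP-hard: every NP problem reduces to A, which reduces to B; composing reductions, every NP problem reduces to B, so B is NP-hard.
(Here in fact A is NP-complete and B is in P, so no such reduction is known -- its existence would imply P = NP; the analysis concerns only what the assumed reduction would or would not let you conclude.)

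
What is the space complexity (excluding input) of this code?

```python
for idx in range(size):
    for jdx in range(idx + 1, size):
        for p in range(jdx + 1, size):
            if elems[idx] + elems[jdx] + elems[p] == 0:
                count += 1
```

Space complexity: O(1).
Only a constant amount of auxiliary storage is used; nothing grows with n.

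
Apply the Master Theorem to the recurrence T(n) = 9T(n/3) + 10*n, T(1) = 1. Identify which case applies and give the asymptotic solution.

a=9, b=3, f(n)=10*n.
log_3(9) = 2 > 1.
Since f(n) = O(n^1) is polynomially smaller than n^2, Case 1 applies.
T(n) = Theta(n^2).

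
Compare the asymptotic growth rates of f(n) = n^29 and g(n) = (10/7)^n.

g(n) = (10/7)^n grows faster: (10/7)^n is exponential with base 10/7 > 1, dominating every polynomial.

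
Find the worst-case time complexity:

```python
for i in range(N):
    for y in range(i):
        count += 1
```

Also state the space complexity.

Time complexity: O(n^2).
Space complexity: O(1).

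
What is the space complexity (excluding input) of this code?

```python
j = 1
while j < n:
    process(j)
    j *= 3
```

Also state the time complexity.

Space complexity: O(1).
Only a constant amount of auxiliary storage is used; nothing grows with n.
Time complexity: O(log n).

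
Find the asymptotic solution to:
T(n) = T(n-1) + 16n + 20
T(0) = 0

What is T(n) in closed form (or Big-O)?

Dominant term in sum is 16*sum(i, i=1..n) = 16*n*(n+1)/2 = O(n^2).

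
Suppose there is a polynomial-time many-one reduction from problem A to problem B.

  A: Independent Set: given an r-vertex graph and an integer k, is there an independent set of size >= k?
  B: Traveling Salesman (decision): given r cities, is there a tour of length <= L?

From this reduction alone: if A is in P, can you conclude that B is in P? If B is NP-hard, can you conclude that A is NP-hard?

A poly-time reduction A <=_p B transfers tractability DOWN (B easy => A easy) and hardness UP (A hard => B hard), not the reverse.
From A in P, the reduction alone does NOT give B in P: any problem in P trivially reduces to SAT, yet SAT is not known to be in P.
From B NP-hard, the reduction alone does NOT give A NP-hard: again, easy problems reduce to hard ones.
(Here in fact A is NP-complete and B is NP-complete.)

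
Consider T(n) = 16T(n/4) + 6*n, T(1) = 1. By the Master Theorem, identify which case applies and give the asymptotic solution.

a=16, b=4, f(n)=6*n.
log_4(16) = 2 > 1.
Since f(n) = O(n^1) is polynomially smaller than n^2, Case 1 applies.
T(n) = Theta(n^2).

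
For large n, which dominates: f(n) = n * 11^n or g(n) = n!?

g(n) = n! grows faster: by Stirling n! ~ (n/e)^n sqrt(2*pi*n); (n/e)^n eventually dominates n * 11^n.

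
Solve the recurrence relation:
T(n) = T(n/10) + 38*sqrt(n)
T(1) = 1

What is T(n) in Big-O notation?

Each level contributes sqrt(n/10^k). Geometric series with ratio 1/sqrt(10) < 1 sums to O(sqrt(n)).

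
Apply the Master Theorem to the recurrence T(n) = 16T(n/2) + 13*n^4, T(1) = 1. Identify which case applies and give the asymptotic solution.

a=16, b=2, f(n)=13*n^4.
log_2(16) = 4, so n^(log_b(a)) = n^4.
f(n) = Theta(n^4), so Case 2 applies.
T(n) = Theta(n^4 log n).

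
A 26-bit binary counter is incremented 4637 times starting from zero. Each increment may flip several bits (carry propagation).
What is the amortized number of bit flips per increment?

Bit i flips on every 2^i-th increment, so over 4637 increments bit i flips floor(4637/2^i) times. Summing over i: total flips < 2 * 4637. Amortized: < 2 = O(1) per increment.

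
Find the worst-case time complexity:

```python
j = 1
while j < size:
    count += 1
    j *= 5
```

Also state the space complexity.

Time complexity: O(log n).
Space complexity: O(1).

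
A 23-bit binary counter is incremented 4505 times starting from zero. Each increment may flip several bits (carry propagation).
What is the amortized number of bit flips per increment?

Bit i flips on every 2^i-th increment, so over 4505 increments bit i flips floor(4505/2^i) times. Summing over i: total flips < 2 * 4505. Amortized: < 2 = O(1) per increment.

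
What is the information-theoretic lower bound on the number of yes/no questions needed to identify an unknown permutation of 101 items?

There are 101! = 9425947759838359420851623124482936749562312794702543768327889353416977599316221476503087861591808346911623490003549599583369706302603264000000000000000000000000 permutations. Each yes/no question gives at most 1 bit, so at least ceil(log_2(9425947759838359420851623124482936749562312794702543768327889353416977599316221476503087861591808346911623490003549599583369706302603264000000000000000000000000)) = 532 questions are needed.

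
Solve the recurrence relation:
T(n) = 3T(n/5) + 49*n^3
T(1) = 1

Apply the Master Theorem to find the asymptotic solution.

a=3, b=5, f(n)=49*n^3. log_5(3) = 0.6826 < 3. Case 3: T(n) = O(n^3).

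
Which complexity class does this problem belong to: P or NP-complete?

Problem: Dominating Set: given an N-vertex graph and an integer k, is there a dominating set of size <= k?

This problem is NP-complete: reduces from Set Cover (with k part of the input).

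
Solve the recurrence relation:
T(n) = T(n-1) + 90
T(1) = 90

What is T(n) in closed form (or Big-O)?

Unrolling: T(n) = T(n-1) + 90 = T(n-2) + 2*90 = ... = T(1) + (n-1)*90 = 90 + (n-1)*90 = 90n.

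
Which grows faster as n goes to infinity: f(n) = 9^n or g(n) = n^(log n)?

f(n) = 9^n grows faster: take logs: log(n^(log n)) = (log n)^2, log(9^n) = n log 9; n dominates (log n)^2.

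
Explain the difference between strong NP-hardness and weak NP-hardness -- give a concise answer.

A problem is strongly NP-hard if it remains NP-hard even when all numbers in the input are bounded by a polynomial in the input length. A weakly NP-hard problem admits a pseudopolynomial algorithm. Subset Sum is weakly NP-hard (has O(nW) DP). 3-SAT is strongly NP-hard (no numeric parameters).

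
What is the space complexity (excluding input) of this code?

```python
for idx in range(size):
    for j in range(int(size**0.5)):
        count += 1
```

Space complexity: O(1).
Only a constant amount of auxiliary storage is used; nothing grows with n.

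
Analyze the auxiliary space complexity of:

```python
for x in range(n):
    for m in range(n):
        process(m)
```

Space complexity: O(1).
Only a constant amount of auxiliary storage is used; nothing grows with n.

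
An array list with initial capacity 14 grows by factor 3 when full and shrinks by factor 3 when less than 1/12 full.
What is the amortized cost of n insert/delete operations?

Using potential function Phi = |3*size - capacity|. Resizing costs are offset by potential release. Amortized O(1) per operation.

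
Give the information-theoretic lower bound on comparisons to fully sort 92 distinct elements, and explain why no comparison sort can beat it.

A comparison sort is a binary decision tree whose leaves are the 92! = 12438414054641307255475324325873553077577991715875414356840239582938137710983519518443046123837041347353107486982656753664000000000000000000000 possible output permutations. A binary tree with L leaves has height >= ceil(log_2(L)). So any comparison sort needs >= ceil(log_2(92!)) = 473 comparisons in the worst case.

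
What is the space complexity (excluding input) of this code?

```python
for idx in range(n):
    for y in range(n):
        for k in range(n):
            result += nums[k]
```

Space complexity: O(1).
Only a constant amount of auxiliary storage is used; nothing grows with n.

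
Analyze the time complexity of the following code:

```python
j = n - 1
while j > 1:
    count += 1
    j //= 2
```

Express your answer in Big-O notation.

Time complexity: O(log n).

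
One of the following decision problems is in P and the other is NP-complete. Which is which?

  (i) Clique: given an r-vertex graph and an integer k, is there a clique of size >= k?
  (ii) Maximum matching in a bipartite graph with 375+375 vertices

(i) is NP-complete: complement of Independent Set / Vertex Cover (with k part of the input).
(ii) is P: Hopcroft-Karp runs in O(E sqrt(V)).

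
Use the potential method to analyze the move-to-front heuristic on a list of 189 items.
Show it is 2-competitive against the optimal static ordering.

Let Phi = number of inversions between the MTF list and the optimal static list (0 <= Phi <= C(189,2)). Accessing an element at MTF position k and optimal position j: the move-to-front destroys all k-1 inversions in front of it that are not in front in optimal (>= k-j of them) and creates at most j-1 new ones. Amortized cost <= k + (j-1) - (k-j) = 2j - 1 <= 2 * optimal cost.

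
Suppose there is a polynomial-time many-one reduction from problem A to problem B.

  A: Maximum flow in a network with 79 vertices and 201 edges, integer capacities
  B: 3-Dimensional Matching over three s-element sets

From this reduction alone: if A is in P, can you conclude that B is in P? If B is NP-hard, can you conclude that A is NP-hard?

A poly-time reduction A <=_p B transfers tractability DOWN (B easy => A easy) and hardness UP (A hard => B hard), not the reverse.
From A in P, the reduction alone does NOT give B in P: any problem in P trivially reduces to SAT, yet SAT is not known to be in P.
From B NP-hard, the reduction alone does NOT give A NP-hard: again, easy problems reduce to hard ones.
(Here in fact A is P and B is NP-complete.)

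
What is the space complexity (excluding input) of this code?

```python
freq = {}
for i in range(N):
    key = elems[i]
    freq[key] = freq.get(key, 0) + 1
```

Space complexity: O(n).
Auxiliary storage grows linearly with the input size n in the worst case.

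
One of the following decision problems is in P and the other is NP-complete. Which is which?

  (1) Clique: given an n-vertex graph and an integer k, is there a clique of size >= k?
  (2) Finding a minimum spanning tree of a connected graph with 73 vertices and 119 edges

(1) is NP-complete: complement of Independent Set / Vertex Cover (with k part of the input).
(2) is P: Kruskal's / Prim's algorithms run in polynomial time.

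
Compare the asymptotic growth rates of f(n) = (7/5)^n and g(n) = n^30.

f(n) = (7/5)^n grows faster: (7/5)^n is exponential with base 7/5 > 1, dominating every polynomial.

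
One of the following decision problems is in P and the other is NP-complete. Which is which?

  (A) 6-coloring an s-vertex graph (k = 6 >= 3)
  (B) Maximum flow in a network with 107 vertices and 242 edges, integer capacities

(A) is NP-complete: graph k-coloring for k>=3 is NP-complete by reduction from 3-SAT.
(B) is P: Edmonds-Karp / push-relabel run in polynomial time.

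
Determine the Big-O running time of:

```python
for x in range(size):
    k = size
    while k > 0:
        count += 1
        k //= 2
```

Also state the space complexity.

Time complexity: O(n log n).
Space complexity: O(1).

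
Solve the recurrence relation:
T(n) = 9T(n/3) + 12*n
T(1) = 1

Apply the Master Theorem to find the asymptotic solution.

a=9, b=3, f(n)=12*n. log_3(9) = 2. Case 1 of Master Theorem: T(n) = O(n^2).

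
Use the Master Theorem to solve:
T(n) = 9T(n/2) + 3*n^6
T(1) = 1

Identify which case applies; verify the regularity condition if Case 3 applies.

a=9, b=2, f(n)=3*n^6.
log_2(9) = 3.17 < 6.
f(n) = Omega(n^(3.17+epsilon)) for some epsilon > 0, so Case 3 is the candidate.
Regularity: a*f(n/b) = 9*3*(n/2)^6 = (9/64)*3*n^6 <= c*f(n) with c = 9/64 < 1. Satisfied.
Case 3: T(n) = Theta(n^6).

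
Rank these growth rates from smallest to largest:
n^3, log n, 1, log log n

Ordered by growth rate: 1 < log log n < log n < n^3.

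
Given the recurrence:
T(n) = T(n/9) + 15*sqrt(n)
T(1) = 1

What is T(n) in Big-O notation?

Each level contributes sqrt(n/9^k). Geometric series with ratio 1/sqrt(9) < 1 sums to O(sqrt(n)).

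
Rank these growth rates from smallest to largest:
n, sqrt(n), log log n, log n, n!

Ordered by growth rate: log log n < log n < sqrt(n) < n < n!.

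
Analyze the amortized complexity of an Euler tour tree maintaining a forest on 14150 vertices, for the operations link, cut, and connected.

An Euler tour tree stores each tree's Euler tour as a balanced BST keyed by tour position. On 14150 vertices: link concatenates two tours via O(1) splits/joins of size <= 2*14150 (O(log n)); cut splits the tour at the two occurrences of the edge (O(log n)); connected compares BST roots (O(log n) to find the root). All O(log n) amortized.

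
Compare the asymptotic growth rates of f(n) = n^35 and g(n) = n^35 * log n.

g(n) = n^35 * log n grows faster: extra log n factor -> infinity.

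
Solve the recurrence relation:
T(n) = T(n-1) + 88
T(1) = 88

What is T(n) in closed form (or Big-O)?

Unrolling: T(n) = T(n-1) + 88 = T(n-2) + 2*88 = ... = T(1) + (n-1)*88 = 88 + (n-1)*88 = 88n.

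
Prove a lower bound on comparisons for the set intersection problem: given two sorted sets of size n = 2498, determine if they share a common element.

For two sorted arrays of size n = 2498, any correct algorithm must examine Omega(n) elements. If fewer are examined, an adversary places a common element in an unexamined gap. A merge-based scan achieves O(n), so the bound is tight.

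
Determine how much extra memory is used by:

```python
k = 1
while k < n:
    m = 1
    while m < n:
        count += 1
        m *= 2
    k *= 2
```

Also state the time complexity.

Space complexity: O(1).
Only a constant amount of auxiliary storage is used; nothing grows with n.
Time complexity: O(log^2 n).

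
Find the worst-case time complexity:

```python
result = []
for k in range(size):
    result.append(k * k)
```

Time complexity: O(n).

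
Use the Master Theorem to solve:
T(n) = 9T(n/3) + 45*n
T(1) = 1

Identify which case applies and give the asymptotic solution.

a=9, b=3, f(n)=45*n.
log_3(9) = 2 > 1.
Since f(n) = O(n^1) is polynomially smaller than n^2, Case 1 applies.
T(n) = Theta(n^2).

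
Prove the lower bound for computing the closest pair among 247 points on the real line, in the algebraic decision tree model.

Reduction from element distinctness: given 247 reals, the closest-pair distance is 0 iff two are equal. Element distinctness has an Omega(n log n) lower bound in the algebraic decision tree model (Ben-Or). Therefore closest pair on a line also requires Omega(n log n). Sorting then a linear scan achieves this.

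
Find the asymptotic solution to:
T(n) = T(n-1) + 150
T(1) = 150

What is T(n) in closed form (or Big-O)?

Unrolling: T(n) = T(n-1) + 150 = T(n-2) + 2*150 = ... = T(1) + (n-1)*150 = 150 + (n-1)*150 = 150n.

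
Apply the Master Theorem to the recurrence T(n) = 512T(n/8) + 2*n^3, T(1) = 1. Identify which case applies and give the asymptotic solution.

a=512, b=8, f(n)=2*n^3.
log_8(512) = 3, so n^(log_b(a)) = n^3.
f(n) = Theta(n^3), so Case 2 applies.
T(n) = Theta(n^3 log n).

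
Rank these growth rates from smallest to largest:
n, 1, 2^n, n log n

Ordered by growth rate: 1 < n < n log n < 2^n.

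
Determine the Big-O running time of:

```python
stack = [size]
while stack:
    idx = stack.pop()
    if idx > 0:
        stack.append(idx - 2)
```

Time complexity: O(n).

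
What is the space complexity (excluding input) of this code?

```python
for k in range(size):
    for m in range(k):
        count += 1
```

Space complexity: O(1).
Only a constant amount of auxiliary storage is used; nothing grows with n.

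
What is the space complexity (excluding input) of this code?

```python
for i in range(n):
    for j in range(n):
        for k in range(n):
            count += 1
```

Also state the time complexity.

Space complexity: O(1).
Only a constant amount of auxiliary storage is used; nothing grows with n.
Time complexity: O(n^3).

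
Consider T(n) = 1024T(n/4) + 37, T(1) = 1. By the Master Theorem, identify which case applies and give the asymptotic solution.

a=1024, b=4, f(n)=37.
log_4(1024) = 5 > 0.
Since f(n) = O(n^0) is polynomially smaller than n^5, Case 1 applies.
T(n) = Theta(n^5).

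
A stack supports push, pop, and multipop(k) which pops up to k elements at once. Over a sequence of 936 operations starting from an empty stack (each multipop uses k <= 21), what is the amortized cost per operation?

Each element is pushed exactly once and popped at most once (whether by pop or as part of a multipop). So the total number of individual pops over the whole sequence is at most the number of pushes, which is at most 936. Total work <= 2 * 936, hence O(1) amortized per operation.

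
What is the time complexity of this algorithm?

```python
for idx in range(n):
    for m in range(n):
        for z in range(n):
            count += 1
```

Time complexity: O(n^3).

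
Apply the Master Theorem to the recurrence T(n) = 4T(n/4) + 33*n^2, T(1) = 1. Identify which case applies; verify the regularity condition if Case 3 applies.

a=4, b=4, f(n)=33*n^2.
log_4(4) = 1 < 2.
f(n) = Omega(n^(1+epsilon)) for some epsilon > 0, so Case 3 is the candidate.
Regularity: a*f(n/b) = 4*33*(n/4)^2 = (4/16)*33*n^2 <= c*f(n) with c = 4/16 < 1. Satisfied.
Case 3: T(n) = Theta(n^2).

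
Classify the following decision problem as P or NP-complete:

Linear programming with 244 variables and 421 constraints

This problem is in P: the ellipsoid and interior-point methods run in polynomial time.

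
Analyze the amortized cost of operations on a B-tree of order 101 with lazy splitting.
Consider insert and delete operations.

In a B-tree of order 101, a node splits when it has 101 keys. With lazy splitting, we use potential Phi = number of full nodes + number of near-empty nodes. Each split costs O(1) but reduces potential. Between splits, at least 50 insertions must occur in that node. Amortized structural cost is O(1) per operation, plus O(log_101 n) traversal.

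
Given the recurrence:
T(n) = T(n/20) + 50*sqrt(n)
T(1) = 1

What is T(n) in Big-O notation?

Each level contributes sqrt(n/20^k). Geometric series with ratio 1/sqrt(20) < 1 sums to O(sqrt(n)).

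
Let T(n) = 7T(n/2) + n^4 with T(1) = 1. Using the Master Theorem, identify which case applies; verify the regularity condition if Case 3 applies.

a=7, b=2, f(n)=n^4.
log_2(7) = 2.807 < 4.
f(n) = Omega(n^(2.807+epsilon)) for some epsilon > 0, so Case 3 is the candidate.
Regularity: a*f(n/b) = 7*1*(n/2)^4 = (7/16)*1*n^4 <= c*f(n) with c = 7/16 < 1. Satisfied.
Case 3: T(n) = Theta(n^4).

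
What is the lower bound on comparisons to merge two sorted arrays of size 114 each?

To merge two sorted arrays of size 114, we need at least 227 comparisons in the worst case. An adversary can force every element to be compared.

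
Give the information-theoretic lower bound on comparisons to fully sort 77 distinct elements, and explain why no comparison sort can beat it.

A comparison sort is a binary decision tree whose leaves are the 77! = 145183092028285869634070784086308284983740379224208358846781574688061991349156420080065207861248000000000000000000 possible output permutations. A binary tree with L leaves has height >= ceil(log_2(L)). So any comparison sort needs >= ceil(log_2(77!)) = 376 comparisons in the worst case.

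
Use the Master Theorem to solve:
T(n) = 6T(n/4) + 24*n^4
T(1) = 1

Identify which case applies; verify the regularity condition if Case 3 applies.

a=6, b=4, f(n)=24*n^4.
log_4(6) = 1.292 < 4.
f(n) = Omega(n^(1.292+epsilon)) for some epsilon > 0, so Case 3 is the candidate.
Regularity: a*f(n/b) = 6*24*(n/4)^4 = (6/256)*24*n^4 <= c*f(n) with c = 6/256 < 1. Satisfied.
Case 3: T(n) = Theta(n^4).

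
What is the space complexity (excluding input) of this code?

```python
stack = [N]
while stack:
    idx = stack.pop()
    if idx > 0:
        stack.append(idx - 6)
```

Space complexity: O(1).
Only a constant amount of auxiliary storage is used; nothing grows with n.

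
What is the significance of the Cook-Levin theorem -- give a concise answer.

The Cook-Levin theorem proves that SAT is NP-complete. It was the first problem shown to be NP-complete, establishing the foundation for proving other problems NP-complete via reductions from SAT.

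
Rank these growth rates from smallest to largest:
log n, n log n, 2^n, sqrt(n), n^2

Ordered by growth rate: log n < sqrt(n) < n log n < n^2 < 2^n.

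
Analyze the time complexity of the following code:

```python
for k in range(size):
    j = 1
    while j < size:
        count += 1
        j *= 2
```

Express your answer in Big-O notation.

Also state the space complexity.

Time complexity: O(n log n).
Space complexity: O(1).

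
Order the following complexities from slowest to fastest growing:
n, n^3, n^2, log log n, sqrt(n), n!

Ordered by growth rate: log log n < sqrt(n) < n < n^2 < n^3 < n!.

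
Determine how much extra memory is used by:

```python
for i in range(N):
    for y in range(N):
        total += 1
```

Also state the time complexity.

Space complexity: O(1).
Only a constant amount of auxiliary storage is used; nothing grows with n.
Time complexity: O(n^2).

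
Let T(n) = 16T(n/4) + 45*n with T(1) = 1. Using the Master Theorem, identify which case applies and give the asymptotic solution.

a=16, b=4, f(n)=45*n.
log_4(16) = 2 > 1.
Since f(n) = O(n^1) is polynomially smaller than n^2, Case 1 applies.
T(n) = Theta(n^2).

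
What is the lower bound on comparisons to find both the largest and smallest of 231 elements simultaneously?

Pair elements first (floor(231/2) comparisons), then find max among winners and min among losers. Total: ceil(3*231/2) - 2 = 345 comparisons.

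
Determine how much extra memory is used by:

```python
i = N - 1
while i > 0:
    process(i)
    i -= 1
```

Space complexity: O(1).
Only a constant amount of auxiliary storage is used; nothing grows with n.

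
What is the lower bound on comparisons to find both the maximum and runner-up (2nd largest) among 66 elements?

Lower bound: finding the max needs 66-1 comparisons. By an adversary weight-doubling argument, the maximum element must personally win at least ceil(log_2(66)) = 7 comparisons in any correct algorithm. The 2nd largest is among those 7 direct losers, and distinguishing it requires 7-1 more comparisons. Total >= 66-1 + 7-1 = 71. A balanced tournament achieves this bound exactly.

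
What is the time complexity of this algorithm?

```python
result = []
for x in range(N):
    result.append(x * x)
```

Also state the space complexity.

Time complexity: O(n).
Space complexity: O(n).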